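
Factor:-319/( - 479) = 11^1*29^1 * 479^ ( - 1)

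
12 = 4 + 8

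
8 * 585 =4680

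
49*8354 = 409346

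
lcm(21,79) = 1659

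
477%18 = 9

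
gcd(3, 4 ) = 1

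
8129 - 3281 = 4848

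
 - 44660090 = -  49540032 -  -4879942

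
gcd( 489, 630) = 3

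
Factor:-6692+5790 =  - 902  =  - 2^1 *11^1 * 41^1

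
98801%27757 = 15530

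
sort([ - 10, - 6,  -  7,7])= [ - 10, - 7,- 6,7 ] 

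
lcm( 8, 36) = 72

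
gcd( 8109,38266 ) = 53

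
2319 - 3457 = - 1138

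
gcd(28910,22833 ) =59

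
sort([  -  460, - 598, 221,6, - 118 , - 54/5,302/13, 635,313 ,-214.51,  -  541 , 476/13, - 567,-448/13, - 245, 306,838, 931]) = [-598, - 567, - 541,-460, -245, - 214.51, - 118, - 448/13 ,- 54/5,  6, 302/13,  476/13,  221, 306, 313,  635,  838, 931] 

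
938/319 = 938/319=2.94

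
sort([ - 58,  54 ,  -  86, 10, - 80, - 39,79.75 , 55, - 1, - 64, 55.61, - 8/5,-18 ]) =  [ - 86,-80, - 64, - 58, - 39 , - 18, - 8/5, - 1,10, 54,55, 55.61, 79.75 ]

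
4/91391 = 4/91391 = 0.00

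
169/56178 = 169/56178 = 0.00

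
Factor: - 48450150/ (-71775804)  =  2^( - 1 )*3^3*5^2*7^1*1709^1*5981317^( - 1)= 8075025/11962634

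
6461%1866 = 863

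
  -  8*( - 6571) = 52568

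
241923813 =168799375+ 73124438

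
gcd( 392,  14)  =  14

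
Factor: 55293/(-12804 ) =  - 18431/4268 = -2^( -2)*7^1 * 11^(- 1 )*97^(-1)*2633^1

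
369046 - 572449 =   -  203403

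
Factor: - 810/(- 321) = 2^1*3^3 * 5^1 * 107^( - 1) = 270/107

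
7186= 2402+4784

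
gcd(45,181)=1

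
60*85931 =5155860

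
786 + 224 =1010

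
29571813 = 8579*3447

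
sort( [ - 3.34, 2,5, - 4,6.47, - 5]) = [ -5, - 4,-3.34, 2,5, 6.47]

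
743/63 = 743/63 = 11.79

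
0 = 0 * 4484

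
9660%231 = 189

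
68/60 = 17/15 = 1.13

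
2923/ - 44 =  - 2923/44 = - 66.43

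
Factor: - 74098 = -2^1*37049^1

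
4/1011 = 4/1011 = 0.00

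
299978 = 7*42854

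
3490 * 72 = 251280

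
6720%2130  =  330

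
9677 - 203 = 9474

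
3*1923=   5769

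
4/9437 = 4/9437 = 0.00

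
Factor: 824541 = 3^1*274847^1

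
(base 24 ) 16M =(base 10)742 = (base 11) 615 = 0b1011100110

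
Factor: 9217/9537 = 3^(-1)*11^ ( - 1 )*13^1*17^( - 2)*709^1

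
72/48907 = 72/48907 =0.00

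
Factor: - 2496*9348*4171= -97320307968= - 2^8 * 3^2 * 13^1*19^1*41^1*43^1*97^1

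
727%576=151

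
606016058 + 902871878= 1508887936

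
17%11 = 6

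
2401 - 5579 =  - 3178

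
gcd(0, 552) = 552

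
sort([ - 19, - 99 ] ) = [ - 99, - 19]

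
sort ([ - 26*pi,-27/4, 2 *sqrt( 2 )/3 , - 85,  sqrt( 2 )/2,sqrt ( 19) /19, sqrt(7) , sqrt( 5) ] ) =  [ - 85, - 26* pi , - 27/4, sqrt(19)/19,sqrt( 2 ) /2 , 2  *sqrt(2) /3, sqrt( 5),sqrt( 7 )]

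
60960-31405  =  29555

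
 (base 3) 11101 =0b1110110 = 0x76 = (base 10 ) 118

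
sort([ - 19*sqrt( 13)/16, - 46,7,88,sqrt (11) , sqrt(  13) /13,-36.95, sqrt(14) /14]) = [ - 46,-36.95, - 19*sqrt( 13) /16,sqrt(14)/14,sqrt ( 13)/13, sqrt(11 ),7,88]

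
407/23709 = 407/23709 =0.02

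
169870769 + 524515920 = 694386689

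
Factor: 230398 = 2^1*7^2*2351^1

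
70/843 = 70/843= 0.08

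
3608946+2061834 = 5670780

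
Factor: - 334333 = -334333^1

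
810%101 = 2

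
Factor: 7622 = 2^1*37^1 * 103^1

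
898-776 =122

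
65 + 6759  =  6824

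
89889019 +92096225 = 181985244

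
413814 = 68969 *6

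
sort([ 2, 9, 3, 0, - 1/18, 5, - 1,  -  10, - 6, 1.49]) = [-10,  -  6 , - 1, - 1/18 , 0, 1.49, 2,3,5, 9 ] 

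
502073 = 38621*13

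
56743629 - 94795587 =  - 38051958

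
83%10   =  3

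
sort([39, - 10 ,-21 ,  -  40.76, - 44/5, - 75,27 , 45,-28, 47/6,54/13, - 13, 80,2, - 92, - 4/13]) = [ - 92, - 75, - 40.76,-28, - 21,-13, - 10, - 44/5,- 4/13 , 2,54/13,47/6,  27,39,  45,  80 ] 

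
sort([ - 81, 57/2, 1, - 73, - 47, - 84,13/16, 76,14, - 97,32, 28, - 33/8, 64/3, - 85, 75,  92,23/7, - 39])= [ - 97, - 85, - 84, - 81, - 73, - 47, - 39, - 33/8, 13/16, 1,  23/7, 14, 64/3,28, 57/2, 32, 75, 76, 92 ] 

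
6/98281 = 6/98281 = 0.00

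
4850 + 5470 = 10320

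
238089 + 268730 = 506819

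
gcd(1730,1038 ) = 346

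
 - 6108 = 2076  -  8184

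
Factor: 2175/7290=2^( - 1 )*3^( - 5 )*5^1*29^1 = 145/486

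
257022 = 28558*9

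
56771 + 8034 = 64805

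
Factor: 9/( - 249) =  - 3/83 = - 3^1*83^( - 1)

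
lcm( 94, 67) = 6298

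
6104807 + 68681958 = 74786765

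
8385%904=249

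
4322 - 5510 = -1188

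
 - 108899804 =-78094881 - 30804923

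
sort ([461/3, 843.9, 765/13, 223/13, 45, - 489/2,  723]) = [ - 489/2,223/13 , 45, 765/13, 461/3,723, 843.9]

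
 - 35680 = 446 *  (-80 )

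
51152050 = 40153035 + 10999015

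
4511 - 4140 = 371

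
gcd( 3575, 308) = 11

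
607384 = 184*3301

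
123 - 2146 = -2023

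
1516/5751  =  1516/5751 =0.26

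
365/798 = 365/798= 0.46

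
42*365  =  15330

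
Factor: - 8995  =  -5^1*7^1*257^1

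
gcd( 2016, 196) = 28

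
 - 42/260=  - 21/130 =- 0.16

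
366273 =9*40697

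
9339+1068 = 10407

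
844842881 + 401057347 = 1245900228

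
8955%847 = 485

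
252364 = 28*9013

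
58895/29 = 58895/29= 2030.86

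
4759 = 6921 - 2162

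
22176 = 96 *231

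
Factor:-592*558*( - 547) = 180693792 = 2^5*3^2 * 31^1* 37^1*547^1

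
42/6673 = 42/6673 = 0.01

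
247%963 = 247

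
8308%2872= 2564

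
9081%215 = 51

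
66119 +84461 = 150580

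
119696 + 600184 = 719880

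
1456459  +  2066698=3523157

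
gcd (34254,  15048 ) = 198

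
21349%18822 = 2527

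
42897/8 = 5362+1/8 = 5362.12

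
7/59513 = 7/59513 = 0.00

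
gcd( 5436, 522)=18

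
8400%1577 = 515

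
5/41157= 5/41157 = 0.00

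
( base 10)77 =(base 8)115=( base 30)2H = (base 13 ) 5c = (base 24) 35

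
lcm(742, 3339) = 6678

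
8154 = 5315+2839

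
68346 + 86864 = 155210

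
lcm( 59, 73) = 4307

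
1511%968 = 543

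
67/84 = 67/84  =  0.80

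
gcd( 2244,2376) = 132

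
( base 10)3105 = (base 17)acb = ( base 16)c21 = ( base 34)2nb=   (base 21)70I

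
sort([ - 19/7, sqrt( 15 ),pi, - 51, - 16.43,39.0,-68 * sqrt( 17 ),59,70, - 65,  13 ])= [ - 68*sqrt(17 ), - 65, - 51, - 16.43, - 19/7,  pi,sqrt (15), 13, 39.0,59,70] 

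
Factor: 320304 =2^4 * 3^1*6673^1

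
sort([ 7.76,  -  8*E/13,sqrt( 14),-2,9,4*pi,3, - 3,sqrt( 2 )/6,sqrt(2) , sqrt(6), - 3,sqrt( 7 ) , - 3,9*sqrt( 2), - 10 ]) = [ - 10, - 3, - 3, - 3, - 2,-8*E/13,sqrt (2 )/6, sqrt( 2),sqrt( 6 ),sqrt( 7),3,sqrt( 14) , 7.76, 9,4*pi, 9*sqrt( 2 )]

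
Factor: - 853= - 853^1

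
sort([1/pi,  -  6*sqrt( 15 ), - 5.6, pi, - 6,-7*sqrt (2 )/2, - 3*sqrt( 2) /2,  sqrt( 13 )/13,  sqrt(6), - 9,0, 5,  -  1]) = [- 6*sqrt( 15 ),  -  9,-6, - 5.6, - 7*sqrt( 2 )/2, - 3*sqrt(2 )/2, - 1,0,sqrt( 13 ) /13,1/pi,sqrt ( 6 ), pi , 5] 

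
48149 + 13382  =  61531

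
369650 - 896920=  - 527270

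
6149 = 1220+4929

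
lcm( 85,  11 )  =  935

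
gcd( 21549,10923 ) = 33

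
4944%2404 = 136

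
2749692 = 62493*44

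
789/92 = 8 + 53/92 = 8.58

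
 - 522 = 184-706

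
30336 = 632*48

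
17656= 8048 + 9608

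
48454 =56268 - 7814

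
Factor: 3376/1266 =8/3=2^3*  3^(-1) 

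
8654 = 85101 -76447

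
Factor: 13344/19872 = 3^( - 2)*23^( - 1)*139^1 = 139/207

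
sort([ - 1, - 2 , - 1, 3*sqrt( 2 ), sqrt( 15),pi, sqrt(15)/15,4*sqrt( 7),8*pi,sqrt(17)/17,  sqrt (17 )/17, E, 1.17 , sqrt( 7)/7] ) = [ - 2, - 1, - 1, sqrt( 17 ) /17, sqrt( 17 )/17,sqrt( 15)/15, sqrt( 7)/7,1.17, E, pi, sqrt ( 15) , 3*sqrt( 2),4*sqrt(7), 8*pi]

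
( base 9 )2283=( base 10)1695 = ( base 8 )3237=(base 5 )23240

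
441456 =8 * 55182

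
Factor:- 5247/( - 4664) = 9/8 = 2^( - 3 )*3^2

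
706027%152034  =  97891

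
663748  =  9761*68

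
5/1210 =1/242 = 0.00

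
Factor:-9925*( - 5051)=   5^2*397^1*5051^1=   50131175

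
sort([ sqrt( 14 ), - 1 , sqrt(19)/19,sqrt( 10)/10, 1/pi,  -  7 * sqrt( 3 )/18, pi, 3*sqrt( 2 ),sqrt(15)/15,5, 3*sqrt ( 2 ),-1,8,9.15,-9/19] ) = [-1,  -  1, - 7*sqrt(3)/18,  -  9/19,sqrt( 19 )/19, sqrt( 15) /15,sqrt( 10)/10,1/pi, pi,sqrt( 14), 3 * sqrt( 2 ), 3 * sqrt( 2 ),5,8,9.15] 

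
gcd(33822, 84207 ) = 3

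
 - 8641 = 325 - 8966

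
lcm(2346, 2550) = 58650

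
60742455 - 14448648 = 46293807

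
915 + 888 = 1803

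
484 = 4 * 121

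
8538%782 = 718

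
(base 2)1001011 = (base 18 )43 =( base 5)300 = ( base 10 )75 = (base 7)135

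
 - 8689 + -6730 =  - 15419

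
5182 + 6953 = 12135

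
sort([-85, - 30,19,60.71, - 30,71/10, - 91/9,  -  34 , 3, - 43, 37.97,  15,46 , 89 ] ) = [ - 85,  -  43, - 34 , - 30,-30, - 91/9,3,71/10,15,19,37.97, 46, 60.71,  89]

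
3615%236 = 75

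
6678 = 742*9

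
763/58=763/58  =  13.16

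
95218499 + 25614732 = 120833231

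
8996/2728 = 3 + 203/682 = 3.30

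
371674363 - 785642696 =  - 413968333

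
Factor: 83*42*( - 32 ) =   -  111552 = - 2^6*3^1*7^1*83^1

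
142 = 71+71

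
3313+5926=9239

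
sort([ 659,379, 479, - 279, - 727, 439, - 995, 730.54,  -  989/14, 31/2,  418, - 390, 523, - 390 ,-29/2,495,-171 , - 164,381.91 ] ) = [ - 995, - 727, - 390, - 390,-279,-171,-164, - 989/14, - 29/2,31/2, 379, 381.91,418,  439, 479,495 , 523, 659, 730.54]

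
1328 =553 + 775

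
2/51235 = 2/51235= 0.00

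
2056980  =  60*34283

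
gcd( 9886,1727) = 1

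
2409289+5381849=7791138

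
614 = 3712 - 3098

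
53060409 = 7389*7181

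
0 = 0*27585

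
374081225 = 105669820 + 268411405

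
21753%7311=7131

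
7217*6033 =43540161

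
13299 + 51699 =64998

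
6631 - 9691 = - 3060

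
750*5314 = 3985500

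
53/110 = 53/110= 0.48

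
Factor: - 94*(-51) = 2^1*3^1*17^1*47^1 = 4794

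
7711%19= 16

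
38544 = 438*88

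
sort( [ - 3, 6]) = [ - 3, 6 ] 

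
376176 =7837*48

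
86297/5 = 86297/5  =  17259.40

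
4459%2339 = 2120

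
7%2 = 1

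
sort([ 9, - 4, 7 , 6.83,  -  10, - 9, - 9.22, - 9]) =[ - 10, - 9.22, - 9,-9, - 4, 6.83, 7, 9]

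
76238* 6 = 457428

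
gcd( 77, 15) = 1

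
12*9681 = 116172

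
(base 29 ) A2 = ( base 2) 100100100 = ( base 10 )292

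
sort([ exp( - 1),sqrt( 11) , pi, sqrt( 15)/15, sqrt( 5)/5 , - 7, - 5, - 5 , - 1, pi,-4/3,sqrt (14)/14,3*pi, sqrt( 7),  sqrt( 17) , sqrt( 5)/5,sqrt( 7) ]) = [ - 7,-5,  -  5,- 4/3, - 1,sqrt( 15)/15, sqrt( 14 ) /14,exp(-1),sqrt(5)/5, sqrt ( 5)/5,  sqrt( 7 ), sqrt( 7) , pi, pi,sqrt( 11),sqrt( 17)  ,  3* pi] 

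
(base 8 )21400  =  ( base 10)8960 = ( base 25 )e8a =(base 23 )GLD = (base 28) BC0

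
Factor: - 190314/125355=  - 63438/41785 = - 2^1*3^1*5^( - 1 )*61^( - 1 ) * 97^1*109^1*137^( - 1 )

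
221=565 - 344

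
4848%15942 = 4848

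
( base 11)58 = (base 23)2h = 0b111111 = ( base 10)63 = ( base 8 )77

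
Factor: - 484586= - 2^1*79^1*3067^1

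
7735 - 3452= 4283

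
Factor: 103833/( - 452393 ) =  - 3^2*83^1 * 139^1  *  452393^( -1) 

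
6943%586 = 497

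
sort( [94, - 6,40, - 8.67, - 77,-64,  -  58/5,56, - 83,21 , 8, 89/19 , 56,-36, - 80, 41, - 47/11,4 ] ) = [- 83, - 80 , - 77, - 64 , - 36, - 58/5, - 8.67, - 6, - 47/11,4, 89/19,8,21 , 40,  41,56 , 56,94 ] 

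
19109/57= 19109/57 = 335.25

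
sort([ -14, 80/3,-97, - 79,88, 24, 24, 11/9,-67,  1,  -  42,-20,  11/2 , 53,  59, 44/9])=[-97, - 79, - 67, -42, - 20, - 14, 1  ,  11/9 , 44/9, 11/2, 24, 24, 80/3, 53,  59 , 88 ]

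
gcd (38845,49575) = 5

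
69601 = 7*9943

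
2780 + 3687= 6467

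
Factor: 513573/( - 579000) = - 2^( - 3 ) * 5^( - 3) * 887^1 =- 887/1000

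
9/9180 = 1/1020  =  0.00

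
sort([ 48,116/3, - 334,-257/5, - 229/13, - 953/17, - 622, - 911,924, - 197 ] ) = [ - 911, - 622, - 334, - 197,-953/17, - 257/5,  -  229/13,  116/3, 48,  924 ] 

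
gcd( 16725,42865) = 5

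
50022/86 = 581 + 28/43   =  581.65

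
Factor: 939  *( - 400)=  - 375600 = - 2^4 * 3^1*5^2 * 313^1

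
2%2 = 0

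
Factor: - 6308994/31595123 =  - 2^1 * 3^1 * 7^( - 1 )*23^(-1 ) * 29^(-1 )*67^( - 1 )*101^(-1) * 1051499^1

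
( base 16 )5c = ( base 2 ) 1011100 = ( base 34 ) 2O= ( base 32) 2s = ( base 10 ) 92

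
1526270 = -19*( - 80330 ) 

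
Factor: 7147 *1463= 7^2 * 11^1*19^1*1021^1=10456061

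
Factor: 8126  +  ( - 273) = 7853^1 = 7853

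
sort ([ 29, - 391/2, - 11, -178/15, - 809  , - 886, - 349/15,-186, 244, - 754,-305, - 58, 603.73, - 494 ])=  [- 886 , - 809,-754,-494, - 305, - 391/2 , - 186,-58 , - 349/15, - 178/15,-11, 29,244, 603.73] 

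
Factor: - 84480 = -2^9*3^1*5^1*11^1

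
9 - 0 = 9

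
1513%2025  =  1513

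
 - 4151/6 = - 692+1/6 = -  691.83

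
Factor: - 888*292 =  -  259296=- 2^5*3^1*37^1*73^1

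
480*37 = 17760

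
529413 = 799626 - 270213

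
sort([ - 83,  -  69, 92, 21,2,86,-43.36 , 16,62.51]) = [-83,  -  69,-43.36, 2, 16, 21,  62.51 , 86, 92]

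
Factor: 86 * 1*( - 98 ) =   -  8428=-2^2*7^2*43^1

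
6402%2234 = 1934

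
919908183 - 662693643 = 257214540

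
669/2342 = 669/2342 = 0.29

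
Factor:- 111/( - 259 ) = 3/7 =3^1*7^( - 1 )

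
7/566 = 7/566 = 0.01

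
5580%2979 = 2601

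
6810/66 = 1135/11 = 103.18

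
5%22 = 5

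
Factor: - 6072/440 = - 3^1*5^( - 1)*23^1 = - 69/5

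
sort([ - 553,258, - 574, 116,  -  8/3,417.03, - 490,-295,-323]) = [ -574 , - 553, - 490, - 323, - 295, - 8/3,  116, 258,417.03] 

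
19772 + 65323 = 85095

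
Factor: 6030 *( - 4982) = -30041460 = - 2^2*3^2 *5^1*47^1*53^1 * 67^1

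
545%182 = 181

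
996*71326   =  71040696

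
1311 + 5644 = 6955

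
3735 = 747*5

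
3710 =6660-2950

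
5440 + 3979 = 9419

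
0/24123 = 0 = 0.00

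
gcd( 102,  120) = 6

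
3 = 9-6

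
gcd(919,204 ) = 1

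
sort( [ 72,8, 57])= [8,  57, 72 ] 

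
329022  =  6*54837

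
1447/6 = 1447/6 = 241.17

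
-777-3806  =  -4583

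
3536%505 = 1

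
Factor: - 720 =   -  2^4*3^2*5^1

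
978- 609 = 369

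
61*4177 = 254797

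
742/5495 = 106/785 = 0.14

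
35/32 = 35/32=1.09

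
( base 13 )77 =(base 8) 142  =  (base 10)98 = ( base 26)3k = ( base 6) 242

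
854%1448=854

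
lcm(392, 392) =392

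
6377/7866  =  6377/7866 = 0.81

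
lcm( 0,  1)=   0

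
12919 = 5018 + 7901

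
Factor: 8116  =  2^2*2029^1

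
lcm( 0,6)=0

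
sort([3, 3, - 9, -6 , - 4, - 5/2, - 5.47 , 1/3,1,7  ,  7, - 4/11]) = [  -  9, - 6, - 5.47 , - 4 , - 5/2, - 4/11,  1/3 , 1  ,  3,3 , 7, 7 ]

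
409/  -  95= - 409/95=-  4.31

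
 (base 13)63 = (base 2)1010001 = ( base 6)213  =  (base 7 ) 144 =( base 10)81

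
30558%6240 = 5598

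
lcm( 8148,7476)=725172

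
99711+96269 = 195980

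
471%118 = 117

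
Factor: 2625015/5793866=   2^(-1 )*3^1*5^1 * 13^(  -  1)* 139^1*1259^1*222841^( - 1)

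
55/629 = 55/629= 0.09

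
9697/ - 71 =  - 137+30/71 = -136.58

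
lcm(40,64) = 320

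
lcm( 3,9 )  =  9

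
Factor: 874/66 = 3^( - 1)*11^( - 1 )* 19^1*23^1 = 437/33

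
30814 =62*497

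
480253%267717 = 212536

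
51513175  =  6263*8225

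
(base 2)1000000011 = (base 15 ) 245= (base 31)gj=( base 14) 28B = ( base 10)515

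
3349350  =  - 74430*(-45)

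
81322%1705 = 1187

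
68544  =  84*816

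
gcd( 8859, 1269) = 3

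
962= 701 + 261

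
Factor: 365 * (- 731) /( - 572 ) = 2^(-2) * 5^1*11^ (-1)*13^ ( - 1 ) *17^1*43^1 * 73^1  =  266815/572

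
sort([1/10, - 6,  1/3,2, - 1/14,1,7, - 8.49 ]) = [ - 8.49, - 6, - 1/14,1/10,1/3,1,2,7]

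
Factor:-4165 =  - 5^1*7^2*17^1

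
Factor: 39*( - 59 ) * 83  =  -190983 = - 3^1 * 13^1*59^1*83^1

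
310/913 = 310/913 = 0.34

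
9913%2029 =1797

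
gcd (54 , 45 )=9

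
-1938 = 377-2315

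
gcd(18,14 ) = 2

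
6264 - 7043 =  - 779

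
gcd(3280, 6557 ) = 1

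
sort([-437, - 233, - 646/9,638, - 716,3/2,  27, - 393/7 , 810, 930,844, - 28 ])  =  [ - 716, - 437, - 233, - 646/9,-393/7,  -  28,3/2, 27, 638, 810,844, 930]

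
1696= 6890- 5194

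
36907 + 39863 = 76770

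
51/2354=51/2354=0.02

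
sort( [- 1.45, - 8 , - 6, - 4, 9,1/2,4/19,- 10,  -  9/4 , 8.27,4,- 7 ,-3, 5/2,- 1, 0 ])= [-10,-8, - 7, - 6, - 4, - 3, - 9/4,  -  1.45,- 1,0 , 4/19,  1/2, 5/2, 4, 8.27,9]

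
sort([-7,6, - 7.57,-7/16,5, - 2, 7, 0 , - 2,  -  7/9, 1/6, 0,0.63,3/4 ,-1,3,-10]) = [ - 10, - 7.57  ,-7, - 2, - 2, - 1, - 7/9,-7/16,0,0,  1/6,0.63,3/4,3, 5, 6, 7]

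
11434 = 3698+7736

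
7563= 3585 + 3978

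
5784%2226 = 1332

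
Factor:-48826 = - 2^1 * 24413^1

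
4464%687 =342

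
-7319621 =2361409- 9681030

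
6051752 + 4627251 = 10679003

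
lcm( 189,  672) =6048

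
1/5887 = 1/5887 = 0.00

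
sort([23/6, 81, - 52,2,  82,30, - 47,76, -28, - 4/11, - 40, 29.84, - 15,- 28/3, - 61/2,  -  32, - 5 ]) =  [ - 52, - 47, - 40,- 32, - 61/2,-28,  -  15, - 28/3, - 5, - 4/11,2,23/6, 29.84,30,76,81,82 ]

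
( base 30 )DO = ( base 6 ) 1530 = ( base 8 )636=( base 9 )510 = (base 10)414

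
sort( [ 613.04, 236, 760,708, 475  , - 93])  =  [ - 93, 236, 475, 613.04 , 708, 760]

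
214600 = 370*580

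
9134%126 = 62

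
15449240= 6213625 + 9235615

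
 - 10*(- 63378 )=633780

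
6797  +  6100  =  12897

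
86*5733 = 493038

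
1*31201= 31201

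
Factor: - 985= - 5^1*197^1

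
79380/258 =13230/43= 307.67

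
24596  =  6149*4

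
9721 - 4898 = 4823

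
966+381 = 1347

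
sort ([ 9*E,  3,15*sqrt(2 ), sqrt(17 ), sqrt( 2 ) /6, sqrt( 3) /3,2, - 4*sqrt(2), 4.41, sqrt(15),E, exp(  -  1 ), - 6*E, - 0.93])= [ -6*E, - 4*sqrt( 2 ), - 0.93,sqrt( 2 )/6,  exp (-1), sqrt( 3)/3, 2, E, 3, sqrt(15),sqrt(17), 4.41,15*sqrt(2),9*E]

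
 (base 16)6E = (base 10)110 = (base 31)3H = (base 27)42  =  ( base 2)1101110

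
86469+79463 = 165932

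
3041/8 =380 + 1/8 = 380.12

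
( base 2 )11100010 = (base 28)82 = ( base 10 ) 226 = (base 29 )7n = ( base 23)9J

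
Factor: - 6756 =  - 2^2*3^1*563^1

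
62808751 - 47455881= 15352870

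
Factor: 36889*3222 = 2^1*3^2*37^1*179^1*997^1 = 118856358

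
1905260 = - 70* (-27218) 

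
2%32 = 2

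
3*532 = 1596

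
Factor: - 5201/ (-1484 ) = 2^(-2 )*53^( - 1 ) *743^1 = 743/212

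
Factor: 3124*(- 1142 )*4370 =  - 15590446960=   -2^4*5^1*11^1*19^1*23^1*71^1*571^1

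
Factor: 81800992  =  2^5*7^2  *13^1*4013^1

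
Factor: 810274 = 2^1* 19^1 * 21323^1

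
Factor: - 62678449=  - 62678449^1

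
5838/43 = 135 + 33/43 = 135.77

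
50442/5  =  50442/5  =  10088.40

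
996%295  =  111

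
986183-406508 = 579675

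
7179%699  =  189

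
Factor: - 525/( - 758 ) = 2^ ( - 1)*3^1*5^2*7^1  *  379^( - 1 )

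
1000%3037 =1000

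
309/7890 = 103/2630 = 0.04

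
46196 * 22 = 1016312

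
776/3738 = 388/1869 = 0.21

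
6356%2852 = 652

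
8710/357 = 8710/357 = 24.40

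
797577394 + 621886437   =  1419463831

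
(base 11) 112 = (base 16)86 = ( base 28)4m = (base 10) 134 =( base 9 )158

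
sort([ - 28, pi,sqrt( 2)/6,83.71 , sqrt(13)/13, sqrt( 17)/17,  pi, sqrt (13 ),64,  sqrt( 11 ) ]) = [-28,sqrt( 2)/6,  sqrt (17)/17,sqrt(13) /13, pi, pi,sqrt(11 ), sqrt( 13 ),  64,83.71 ] 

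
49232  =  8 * 6154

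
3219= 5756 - 2537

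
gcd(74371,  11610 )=1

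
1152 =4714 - 3562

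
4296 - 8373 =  - 4077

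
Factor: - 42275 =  - 5^2*19^1*89^1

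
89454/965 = 92  +  674/965 = 92.70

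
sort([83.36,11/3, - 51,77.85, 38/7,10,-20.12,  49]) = [-51,- 20.12, 11/3,38/7, 10,49,77.85,83.36]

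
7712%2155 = 1247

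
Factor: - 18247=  -71^1 * 257^1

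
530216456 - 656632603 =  - 126416147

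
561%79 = 8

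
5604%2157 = 1290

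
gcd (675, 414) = 9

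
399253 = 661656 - 262403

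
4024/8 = 503 = 503.00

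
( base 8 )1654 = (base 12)664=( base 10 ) 940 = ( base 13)574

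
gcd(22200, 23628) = 12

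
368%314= 54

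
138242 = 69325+68917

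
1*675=675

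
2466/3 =822 = 822.00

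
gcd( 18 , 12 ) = 6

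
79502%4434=4124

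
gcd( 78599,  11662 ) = 1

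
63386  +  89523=152909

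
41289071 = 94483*437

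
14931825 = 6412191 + 8519634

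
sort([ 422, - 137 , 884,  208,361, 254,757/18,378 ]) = [  -  137, 757/18, 208, 254,361, 378,422, 884]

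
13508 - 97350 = -83842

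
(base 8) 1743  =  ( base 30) 135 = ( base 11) 825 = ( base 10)995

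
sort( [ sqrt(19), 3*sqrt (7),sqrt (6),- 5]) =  [ - 5, sqrt(6), sqrt( 19 ), 3*sqrt (7)]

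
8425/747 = 8425/747 = 11.28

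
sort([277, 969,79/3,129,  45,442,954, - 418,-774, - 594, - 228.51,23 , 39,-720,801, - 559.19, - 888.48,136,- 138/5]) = [ - 888.48, - 774,- 720,  -  594 ,-559.19, - 418, - 228.51, - 138/5,  23,79/3,  39,  45,129,136, 277,  442,  801, 954,  969]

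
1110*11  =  12210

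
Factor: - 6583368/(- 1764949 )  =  2^3*3^1 * 11^2 * 2267^1 * 1764949^( -1)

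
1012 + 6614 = 7626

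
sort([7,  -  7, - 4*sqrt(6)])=[- 4*sqrt( 6 ), - 7,7 ] 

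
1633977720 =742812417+891165303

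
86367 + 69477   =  155844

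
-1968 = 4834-6802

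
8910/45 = 198 = 198.00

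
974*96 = 93504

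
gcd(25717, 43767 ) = 1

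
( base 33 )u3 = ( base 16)3e1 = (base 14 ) 50D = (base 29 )157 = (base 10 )993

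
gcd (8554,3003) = 91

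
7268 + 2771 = 10039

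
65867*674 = 44394358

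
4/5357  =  4/5357 = 0.00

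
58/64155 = 58/64155 = 0.00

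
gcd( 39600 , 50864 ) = 176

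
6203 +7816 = 14019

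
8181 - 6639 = 1542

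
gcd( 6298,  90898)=94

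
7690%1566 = 1426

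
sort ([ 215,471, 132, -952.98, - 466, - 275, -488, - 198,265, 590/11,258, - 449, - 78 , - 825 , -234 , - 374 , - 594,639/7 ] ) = [ - 952.98, - 825, - 594 , -488, - 466,-449, - 374, - 275, - 234, - 198 , - 78,  590/11,  639/7,132, 215,258, 265,471]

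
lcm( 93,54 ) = 1674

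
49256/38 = 1296 + 4/19 = 1296.21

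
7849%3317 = 1215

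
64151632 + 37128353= 101279985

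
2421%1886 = 535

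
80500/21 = 11500/3 = 3833.33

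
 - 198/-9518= 99/4759 = 0.02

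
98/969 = 98/969 = 0.10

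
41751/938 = 41751/938 = 44.51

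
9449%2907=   728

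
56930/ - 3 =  - 56930/3 = - 18976.67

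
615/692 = 615/692= 0.89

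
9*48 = 432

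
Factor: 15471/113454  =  2^(-1 ) * 3^1*11^( - 1 ) = 3/22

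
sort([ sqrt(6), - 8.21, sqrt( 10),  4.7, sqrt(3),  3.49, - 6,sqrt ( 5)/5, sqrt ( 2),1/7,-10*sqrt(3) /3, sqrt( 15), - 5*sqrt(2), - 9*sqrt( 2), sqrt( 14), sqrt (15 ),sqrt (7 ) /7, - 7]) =[ - 9*sqrt( 2),  -  8.21, - 5*sqrt(2),- 7,  -  6, - 10*sqrt(3)/3, 1/7, sqrt( 7) /7, sqrt(5)/5,sqrt(2 )  ,  sqrt(3),  sqrt(6), sqrt( 10),3.49, sqrt(14), sqrt(15 ),sqrt(15),  4.7]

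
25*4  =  100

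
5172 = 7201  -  2029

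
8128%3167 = 1794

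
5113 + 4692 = 9805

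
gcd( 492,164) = 164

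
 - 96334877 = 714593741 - 810928618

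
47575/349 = 47575/349 = 136.32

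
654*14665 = 9590910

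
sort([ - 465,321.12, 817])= [ - 465 , 321.12, 817]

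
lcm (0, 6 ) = 0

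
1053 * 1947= 2050191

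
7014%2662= 1690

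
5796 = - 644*( -9 ) 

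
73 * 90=6570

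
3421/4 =3421/4 = 855.25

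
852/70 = 426/35=12.17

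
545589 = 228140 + 317449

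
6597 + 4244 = 10841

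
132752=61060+71692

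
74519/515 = 74519/515 = 144.70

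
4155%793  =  190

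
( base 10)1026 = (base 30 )146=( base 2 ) 10000000010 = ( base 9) 1360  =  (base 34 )u6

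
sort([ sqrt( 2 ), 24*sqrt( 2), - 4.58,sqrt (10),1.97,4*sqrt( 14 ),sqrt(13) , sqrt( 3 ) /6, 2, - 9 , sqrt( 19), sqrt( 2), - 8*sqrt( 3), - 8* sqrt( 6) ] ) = [-8*sqrt( 6), - 8*sqrt( 3 ), - 9,-4.58, sqrt(3)/6,sqrt ( 2 ),sqrt( 2 ),1.97 , 2, sqrt( 10) , sqrt( 13), sqrt( 19 ) , 4*sqrt (14),24*sqrt( 2)] 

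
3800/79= 3800/79=48.10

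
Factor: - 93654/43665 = - 2^1*3^1*5^( - 1)*11^2* 41^( - 1)*43^1*71^ ( - 1) = - 31218/14555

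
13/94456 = 13/94456  =  0.00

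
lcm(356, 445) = 1780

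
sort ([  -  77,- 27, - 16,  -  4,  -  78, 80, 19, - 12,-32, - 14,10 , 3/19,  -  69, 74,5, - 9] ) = [ - 78, - 77, - 69,-32,  -  27 , - 16, - 14,  -  12,  -  9, - 4, 3/19,5, 10, 19, 74,  80]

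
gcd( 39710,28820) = 110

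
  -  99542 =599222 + - 698764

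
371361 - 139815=231546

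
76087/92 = 827 + 3/92  =  827.03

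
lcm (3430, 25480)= 178360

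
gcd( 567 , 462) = 21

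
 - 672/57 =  -12 + 4/19  =  - 11.79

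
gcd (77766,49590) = 6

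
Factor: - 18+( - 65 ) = -83 = - 83^1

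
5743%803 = 122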